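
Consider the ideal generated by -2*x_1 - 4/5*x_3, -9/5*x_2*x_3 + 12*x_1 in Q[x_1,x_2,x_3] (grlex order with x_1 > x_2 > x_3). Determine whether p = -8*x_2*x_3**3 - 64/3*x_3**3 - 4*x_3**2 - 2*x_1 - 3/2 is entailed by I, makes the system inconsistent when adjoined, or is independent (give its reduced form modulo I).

-8*x_2*x_3**3 - 64/3*x_3**3 - 4*x_3**2 - 2*x_1 - 3/2 is independent of I; its normal form modulo I is -4*x_3**2 + 4/5*x_3 - 3/2.

First compute the reduced Gröbner basis of I by Buchberger's algorithm.
f_1 = -2*x_1 - 4/5*x_3, LT = x_1.
f_2 = -9/5*x_2*x_3 + 12*x_1, LT = x_2*x_3.

S(f_1,f_2): leading monomials are coprime, so the S-polynomial reduces to 0 (Buchberger's first criterion).
Every S-polynomial of the final basis reduces to 0, so we have a Gröbner basis.
Inter-reduce: drop elements whose leading term is divisible by another's, tail-reduce, and make monic.
Reduced Gröbner basis: {x_2*x_3 + 8/3*x_3, x_1 + 2/5*x_3}.
Label its elements g_1 = x_2*x_3 + 8/3*x_3, g_2 = x_1 + 2/5*x_3.

Reduce p = -8*x_2*x_3**3 - 64/3*x_3**3 - 4*x_3**2 - 2*x_1 - 3/2 modulo G:
  leading term x_2*x_3**3: subtract (-8*x_3**2)·g_1 from -8*x_2*x_3**3 - 64/3*x_3**3 - 4*x_3**2 - 2*x_1 - 3/2 → -4*x_3**2 - 2*x_1 - 3/2
  leading term x_3**2: no divisor's leading term divides it; move -4*x_3**2 to the remainder.
  leading term x_1: subtract (-2)·g_2 from -2*x_1 - 3/2 → 4/5*x_3 - 3/2
  leading term x_3: no divisor's leading term divides it; move 4/5*x_3 to the remainder.
  leading term 1: no divisor's leading term divides it; move -3/2 to the remainder.
  normal form = -4*x_3**2 + 4/5*x_3 - 3/2.
The normal form is nonzero, so p ∉ I. Since p minus its normal form lies in I, I + (p) = I + (r) where r = -4*x_3**2 + 4/5*x_3 - 3/2; decide whether this ideal is the whole ring.
Run Buchberger on G together with r (pairs among the g_i already reduce to 0 since G is a Gröbner basis):
g_1 = x_2*x_3 + 8/3*x_3, LT = x_2*x_3.
g_2 = x_1 + 2/5*x_3, LT = x_1.
r = -4*x_3**2 + 4/5*x_3 - 3/2, LT = x_3**2.

S(g_1,g_2): leading monomials are coprime, so the S-polynomial reduces to 0 (Buchberger's first criterion).
S(g_1,r): lcm = x_2*x_3**2. S = 1/5*x_2*x_3 + 8/3*x_3**2 - 3/8*x_2.
  leading term x_2*x_3: subtract (1/5)·g_1 from 1/5*x_2*x_3 + 8/3*x_3**2 - 3/8*x_2 → 8/3*x_3**2 - 3/8*x_2 - 8/15*x_3
  leading term x_3**2: subtract (-2/3)·r from 8/3*x_3**2 - 3/8*x_2 - 8/15*x_3 → -3/8*x_2 - 1
  leading term x_2: no divisor's leading term divides it; move -3/8*x_2 to the remainder.
  leading term 1: no divisor's leading term divides it; move -1 to the remainder.
  remainder -3/8*x_2 - 1 ≠ 0; add m_4 = -3/8*x_2 - 1 to the basis.

S(g_2,r): leading monomials are coprime, so the S-polynomial reduces to 0 (Buchberger's first criterion).
S(g_1,m_4): lcm = x_2*x_3. S = 0.
  remainder 0.

S(g_2,m_4): leading monomials are coprime, so the S-polynomial reduces to 0 (Buchberger's first criterion).
S(r,m_4): leading monomials are coprime, so the S-polynomial reduces to 0 (Buchberger's first criterion).
Every S-polynomial of the final basis reduces to 0, so we have a Gröbner basis.
Inter-reduce: drop elements whose leading term is divisible by another's, tail-reduce, and make monic.
Reduced Gröbner basis: {x_3**2 - 1/5*x_3 + 3/8, x_1 + 2/5*x_3, x_2 + 8/3}.
The reduced Gröbner basis of I + (p) is {x_3**2 - 1/5*x_3 + 3/8, x_1 + 2/5*x_3, x_2 + 8/3} ≠ {1}, a proper ideal, so the enlarged system stays consistent: p is independent of I, with normal form -4*x_3**2 + 4/5*x_3 - 3/2.

The remainder on division by a Gröbner basis is unique — it is the normal form.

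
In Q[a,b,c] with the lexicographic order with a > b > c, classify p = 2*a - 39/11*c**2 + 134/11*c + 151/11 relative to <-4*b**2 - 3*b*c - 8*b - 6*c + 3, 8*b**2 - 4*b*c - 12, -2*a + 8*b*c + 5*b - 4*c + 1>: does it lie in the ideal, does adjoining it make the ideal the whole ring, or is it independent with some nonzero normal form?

First compute the reduced Gröbner basis of I by Buchberger's algorithm.
f_1 = -4*b**2 - 3*b*c - 8*b - 6*c + 3, LT = b**2.
f_2 = 8*b**2 - 4*b*c - 12, LT = b**2.
f_3 = -2*a + 8*b*c + 5*b - 4*c + 1, LT = a.

S(f_1,f_2): lcm = b**2. S = 5/4*b*c + 2*b + 3/2*c + 3/4.
  leading term b*c: no divisor's leading term divides it; move 5/4*b*c to the remainder.
  leading term b: no divisor's leading term divides it; move 2*b to the remainder.
  leading term c: no divisor's leading term divides it; move 3/2*c to the remainder.
  leading term 1: no divisor's leading term divides it; move 3/4 to the remainder.
  remainder 5/4*b*c + 2*b + 3/2*c + 3/4 ≠ 0; add h_4 = 5/4*b*c + 2*b + 3/2*c + 3/4 to the basis.

S(f_1,h_4): lcm = b**2*c. S = -8/5*b**2 + 3/4*b*c**2 + 4/5*b*c - 3/5*b + 3/2*c**2 - 3/4*c.
  leading term b**2: subtract (2/5)·f_1 from -8/5*b**2 + 3/4*b*c**2 + 4/5*b*c - 3/5*b + 3/2*c**2 - 3/4*c → 3/4*b*c**2 + 2*b*c + 13/5*b + 3/2*c**2 + 33/20*c - 6/5
  leading term b*c**2: subtract (3/5*c)·h_4 from 3/4*b*c**2 + 2*b*c + 13/5*b + 3/2*c**2 + 33/20*c - 6/5 → 4/5*b*c + 13/5*b + 3/5*c**2 + 6/5*c - 6/5
  leading term b*c: subtract (16/25)·h_4 from 4/5*b*c + 13/5*b + 3/5*c**2 + 6/5*c - 6/5 → 33/25*b + 3/5*c**2 + 6/25*c - 42/25
  leading term b: no divisor's leading term divides it; move 33/25*b to the remainder.
  leading term c**2: no divisor's leading term divides it; move 3/5*c**2 to the remainder.
  leading term c: no divisor's leading term divides it; move 6/25*c to the remainder.
  leading term 1: no divisor's leading term divides it; move -42/25 to the remainder.
  remainder 33/25*b + 3/5*c**2 + 6/25*c - 42/25 ≠ 0; add h_5 = 33/25*b + 3/5*c**2 + 6/25*c - 42/25 to the basis.

S(h_4,h_5): lcm = b*c. S = 8/5*b - 5/11*c**3 - 2/11*c**2 + 136/55*c + 3/5.
  leading term b: subtract (40/33)·h_5 from 8/5*b - 5/11*c**3 - 2/11*c**2 + 136/55*c + 3/5 → -5/11*c**3 - 10/11*c**2 + 24/11*c + 29/11
  leading term c**3: no divisor's leading term divides it; move -5/11*c**3 to the remainder.
  leading term c**2: no divisor's leading term divides it; move -10/11*c**2 to the remainder.
  leading term c: no divisor's leading term divides it; move 24/11*c to the remainder.
  leading term 1: no divisor's leading term divides it; move 29/11 to the remainder.
  remainder -5/11*c**3 - 10/11*c**2 + 24/11*c + 29/11 ≠ 0; add h_6 = -5/11*c**3 - 10/11*c**2 + 24/11*c + 29/11 to the basis.

The other S-polynomials (S(f_1,f_3), S(f_2,f_3), S(f_2,h_4), S(f_3,h_4), S(f_1,h_5), S(f_2,h_5), S(f_3,h_5), S(f_1,h_6), S(f_2,h_6), S(f_3,h_6), S(h_4,h_6), S(h_5,h_6)) all reduce to 0 modulo the current basis, so we have a Gröbner basis.
Inter-reduce: drop elements whose leading term is divisible by another's, tail-reduce, and make monic.
Reduced Gröbner basis: {a - 39/22*c**2 + 67/11*c + 151/22, b + 5/11*c**2 + 2/11*c - 14/11, c**3 + 2*c**2 - 24/5*c - 29/5}.
Label its elements g_1 = a - 39/22*c**2 + 67/11*c + 151/22, g_2 = b + 5/11*c**2 + 2/11*c - 14/11, g_3 = c**3 + 2*c**2 - 24/5*c - 29/5.

Reduce p = 2*a - 39/11*c**2 + 134/11*c + 151/11 modulo G:
  leading term a: subtract (2)·g_1 from 2*a - 39/11*c**2 + 134/11*c + 151/11 → 0
  normal form = 0.
Since the normal form is 0, p ∈ I.

Ideal membership is decidable via reduction modulo a Gröbner basis.

2*a - 39/11*c**2 + 134/11*c + 151/11 lies in I (it reduces to 0).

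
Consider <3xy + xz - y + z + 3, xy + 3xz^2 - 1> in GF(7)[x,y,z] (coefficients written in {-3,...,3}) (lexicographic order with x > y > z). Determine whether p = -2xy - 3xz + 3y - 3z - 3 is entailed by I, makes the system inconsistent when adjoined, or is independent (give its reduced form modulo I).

First compute the reduced Gröbner basis of I by Buchberger's algorithm.
f_1 = 3xy + xz - y + z + 3, LT = xy.
f_2 = xy + 3xz^2 - 1, LT = xy.

S(f_1,f_2): lcm = xy. S = -3xz^2 - 2xz + 2y - 2z + 2.
  leading term xz^2: no divisor's leading term divides it; move -3xz^2 to the remainder.
  leading term xz: no divisor's leading term divides it; move -2xz to the remainder.
  leading term y: no divisor's leading term divides it; move 2y to the remainder.
  leading term z: no divisor's leading term divides it; move -2z to the remainder.
  leading term 1: no divisor's leading term divides it; move 2 to the remainder.
  remainder -3xz^2 - 2xz + 2y - 2z + 2 ≠ 0; add h_3 = -3xz^2 - 2xz + 2y - 2z + 2 to the basis.

S(f_1,h_3): lcm = xyz^2. S = -3xyz - 2xz^3 + 3y^2 + 2yz^2 - 3yz + 3y - 2z^3 + z^2.
  leading term xyz: subtract (-z)·f_1 from -3xyz - 2xz^3 + 3y^2 + 2yz^2 - 3yz + 3y - 2z^3 + z^2 → -2xz^3 + xz^2 + 3y^2 + 2yz^2 + 3yz + 3y - 2z^3 + 2z^2 + 3z
  leading term xz^3: subtract (3z)·h_3 from -2xz^3 + xz^2 + 3y^2 + 2yz^2 + 3yz + 3y - 2z^3 + 2z^2 + 3z → 3y^2 + 2yz^2 - 3yz + 3y - 2z^3 + z^2 - 3z
  leading term y^2: no divisor's leading term divides it; move 3y^2 to the remainder.
  leading term yz^2: no divisor's leading term divides it; move 2yz^2 to the remainder.
  leading term yz: no divisor's leading term divides it; move -3yz to the remainder.
  leading term y: no divisor's leading term divides it; move 3y to the remainder.
  leading term z^3: no divisor's leading term divides it; move -2z^3 to the remainder.
  leading term z^2: no divisor's leading term divides it; move z^2 to the remainder.
  leading term z: no divisor's leading term divides it; move -3z to the remainder.
  remainder 3y^2 + 2yz^2 - 3yz + 3y - 2z^3 + z^2 - 3z ≠ 0; add h_4 = 3y^2 + 2yz^2 - 3yz + 3y - 2z^3 + z^2 - 3z to the basis.

S(f_2,h_3): lcm = xyz^2. S = -3xyz + 3xz^4 + 3y^2 - 3yz + 3y - z^2.
  leading term xyz: subtract (-z)·f_1 from -3xyz + 3xz^4 + 3y^2 - 3yz + 3y - z^2 → 3xz^4 + xz^2 + 3y^2 + 3yz + 3y + 3z
  leading term xz^4: subtract (-z^2)·h_3 from 3xz^4 + xz^2 + 3y^2 + 3yz + 3y + 3z → -2xz^3 + xz^2 + 3y^2 + 2yz^2 + 3yz + 3y - 2z^3 + 2z^2 + 3z
  leading term xz^3: subtract (3z)·h_3 from -2xz^3 + xz^2 + 3y^2 + 2yz^2 + 3yz + 3y - 2z^3 + 2z^2 + 3z → 3y^2 + 2yz^2 - 3yz + 3y - 2z^3 + z^2 - 3z
  leading term y^2: subtract (1)·h_4 from 3y^2 + 2yz^2 - 3yz + 3y - 2z^3 + z^2 - 3z → 0
  remainder 0.

S(f_1,h_4): lcm = xy^2. S = -3xyz^2 - xyz - xy + 3xz^3 + 2xz^2 + xz + 2y^2 - 2yz + y.
  leading term xyz^2: subtract (-z^2)·f_1 from -3xyz^2 - xyz - xy + 3xz^3 + 2xz^2 + xz + 2y^2 - 2yz + y → -xyz - xy - 3xz^3 + 2xz^2 + xz + 2y^2 - yz^2 - 2yz + y + z^3 + 3z^2
  leading term xyz: subtract (2z)·f_1 from -xyz - xy - 3xz^3 + 2xz^2 + xz + 2y^2 - yz^2 - 2yz + y + z^3 + 3z^2 → -xy - 3xz^3 + xz + 2y^2 - yz^2 + y + z^3 + z^2 + z
  leading term xy: subtract (2)·f_1 from -xy - 3xz^3 + xz + 2y^2 - yz^2 + y + z^3 + z^2 + z → -3xz^3 - xz + 2y^2 - yz^2 + 3y + z^3 + z^2 - z + 1
  leading term xz^3: subtract (z)·h_3 from -3xz^3 - xz + 2y^2 - yz^2 + 3y + z^3 + z^2 - z + 1 → 2xz^2 - xz + 2y^2 - yz^2 - 2yz + 3y + z^3 + 3z^2 - 3z + 1
  leading term xz^2: subtract (-3)·h_3 from 2xz^2 - xz + 2y^2 - yz^2 - 2yz + 3y + z^3 + 3z^2 - 3z + 1 → 2y^2 - yz^2 - 2yz + 2y + z^3 + 3z^2 - 2z
  leading term y^2: subtract (3)·h_4 from 2y^2 - yz^2 - 2yz + 2y + z^3 + 3z^2 - 2z → 0
  remainder 0.

S(f_2,h_4): lcm = xy^2. S = xyz - xy + 3xz^3 + 2xz^2 + xz - y.
  leading term xyz: subtract (-2z)·f_1 from xyz - xy + 3xz^3 + 2xz^2 + xz - y → -xy + 3xz^3 - 3xz^2 + xz - 2yz - y + 2z^2 - z
  leading term xy: subtract (2)·f_1 from -xy + 3xz^3 - 3xz^2 + xz - 2yz - y + 2z^2 - z → 3xz^3 - 3xz^2 - xz - 2yz + y + 2z^2 - 3z + 1
  leading term xz^3: subtract (-z)·h_3 from 3xz^3 - 3xz^2 - xz - 2yz + y + 2z^2 - 3z + 1 → 2xz^2 - xz + y - z + 1
  leading term xz^2: subtract (-3)·h_3 from 2xz^2 - xz + y - z + 1 → 0
  remainder 0.

S(h_3,h_4): leading monomials are coprime, so the S-polynomial reduces to 0 (Buchberger's first criterion).
Every S-polynomial of the final basis reduces to 0, so we have a Gröbner basis.
Inter-reduce: drop elements whose leading term is divisible by another's, tail-reduce, and make monic.
Reduced Gröbner basis: {xy - 2xz + 2y - 2z + 1, xz^2 + 3xz - 3y + 3z - 3, y^2 + 3yz^2 - yz + y - 3z^3 - 2z^2 - z}.
Label its elements g_1 = xy - 2xz + 2y - 2z + 1, g_2 = xz^2 + 3xz - 3y + 3z - 3, g_3 = y^2 + 3yz^2 - yz + y - 3z^3 - 2z^2 - z.

Reduce p = -2xy - 3xz + 3y - 3z - 3 modulo G:
  leading term xy: subtract (-2)·g_1 from -2xy - 3xz + 3y - 3z - 3 → -1
  leading term 1: no divisor's leading term divides it; move -1 to the remainder.
  normal form = -1.
The normal form is nonzero, so p ∉ I. Since p minus its normal form lies in I, I + (p) = I + (r) where r = -1; decide whether this ideal is the whole ring.
Here r = -1 is a nonzero constant, hence a unit: 1 ∈ I + (p), the Gröbner basis of I + (p) is {1}, and the enlarged system has no common solution — adjoining p is inconsistent.

Adjoining -2xy - 3xz + 3y - 3z - 3 makes the ideal the whole ring: the system is inconsistent.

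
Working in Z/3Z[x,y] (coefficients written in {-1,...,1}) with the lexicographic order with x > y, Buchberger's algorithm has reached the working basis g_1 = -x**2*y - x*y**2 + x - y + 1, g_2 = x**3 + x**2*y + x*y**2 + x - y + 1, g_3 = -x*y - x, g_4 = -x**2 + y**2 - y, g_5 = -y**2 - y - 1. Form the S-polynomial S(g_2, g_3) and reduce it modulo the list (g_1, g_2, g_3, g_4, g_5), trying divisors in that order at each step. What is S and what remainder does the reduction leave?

S(g_2, g_3) = -x**3 + x**2*y**2 + x*y**3 + x*y - y**2 + y; remainder on division = -y + 1.

lcm(LM(g_2), LM(g_3)) = x**3*y.
S = (lcm/LT(g_2))·g_2 − (lcm/LT(g_3))·g_3 = -x**3 + x**2*y**2 + x*y**3 + x*y - y**2 + y.
Reduce S modulo (g_1, g_2, g_3, g_4, g_5) in that order:
  leading term x**3: subtract (-1)·g_2 from -x**3 + x**2*y**2 + x*y**3 + x*y - y**2 + y → x**2*y**2 + x**2*y + x*y**3 + x*y**2 + x*y + x - y**2 + 1
  leading term x**2*y**2: subtract (-y)·g_1 from x**2*y**2 + x**2*y + x*y**3 + x*y**2 + x*y + x - y**2 + 1 → x**2*y + x*y**2 - x*y + x + y**2 + y + 1
  leading term x**2*y: subtract (-1)·g_1 from x**2*y + x*y**2 - x*y + x + y**2 + y + 1 → -x*y - x + y**2 - 1
  leading term x*y: subtract (1)·g_3 from -x*y - x + y**2 - 1 → y**2 - 1
  leading term y**2: subtract (-1)·g_5 from y**2 - 1 → -y + 1
  leading term y: no divisor's leading term divides it; move -y to the remainder.
  leading term 1: no divisor's leading term divides it; move 1 to the remainder.
The remainder -y + 1 is nonzero, so it would be added as the next basis element.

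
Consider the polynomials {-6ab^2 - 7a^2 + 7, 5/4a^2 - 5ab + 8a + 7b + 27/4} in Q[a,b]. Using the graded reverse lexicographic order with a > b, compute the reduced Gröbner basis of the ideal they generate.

f_1 = -6ab^2 - 7a^2 + 7, LT = ab^2.
f_2 = 5/4a^2 - 5ab + 8a + 7b + 27/4, LT = a^2.

S(f_1,f_2): lcm = a^2b^2. S = 4ab^3 + 7/6a^3 - 32/5ab^2 - 28/5b^3 - 27/5b^2 - 7/6a.
  reduce S modulo (f_1, f_2):
  remainder -28/5b^3 - 98/15ab - 27/5b^2 - 112/15a + 14/3b - 112/15 ≠ 0; add g_3 = -28/5b^3 - 98/15ab - 27/5b^2 - 112/15a + 14/3b - 112/15 to the basis.

The other S-polynomials (S(f_1,g_3), S(f_2,g_3)) all reduce to 0 modulo the current basis, so we have a Gröbner basis.

G = {ab^2 + 14/3ab - 112/15a - 98/15b - 112/15, b^3 + 7/6ab + 27/28b^2 + 4/3a - 5/6b + 4/3, a^2 - 4ab + 32/5a + 28/5b + 27/5}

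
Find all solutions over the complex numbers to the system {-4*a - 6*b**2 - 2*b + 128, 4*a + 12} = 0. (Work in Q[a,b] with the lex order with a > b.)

Compute a lex Gröbner basis by Buchberger's algorithm.
f_1 = -4*a - 6*b**2 - 2*b + 128, LT = a.
f_2 = 4*a + 12, LT = a.

S(f_1,f_2): lcm = a. S = 3/2*b**2 + 1/2*b - 35.
  leading term b**2: no divisor's leading term divides it; move 3/2*b**2 to the remainder.
  leading term b: no divisor's leading term divides it; move 1/2*b to the remainder.
  leading term 1: no divisor's leading term divides it; move -35 to the remainder.
  remainder 3/2*b**2 + 1/2*b - 35 ≠ 0; add h_3 = 3/2*b**2 + 1/2*b - 35 to the basis.

The other S-polynomials (S(f_1,h_3), S(f_2,h_3)) all reduce to 0 modulo the current basis, so we have a Gröbner basis.
Inter-reduce: drop elements whose leading term is divisible by another's, tail-reduce, and make monic.
Reduced Gröbner basis: {a + 3, b**2 + 1/3*b - 70/3}.

The lex basis is triangular: the last element involves only b. Solving b**2 + 1/3*b - 70/3 = 0 gives b ∈ {-5, 14/3}; substituting each value into the earlier elements determines the remaining variables.
  b = -5: the earlier basis element becomes a + 3 = 0, giving a = -3 — point (-3, -5).
  b = 14/3: the earlier basis element becomes a + 3 = 0, giving a = -3 — point (-3, 14/3).
Each listed point satisfies every original equation (direct substitution).

{(-3, -5), (-3, 14/3)}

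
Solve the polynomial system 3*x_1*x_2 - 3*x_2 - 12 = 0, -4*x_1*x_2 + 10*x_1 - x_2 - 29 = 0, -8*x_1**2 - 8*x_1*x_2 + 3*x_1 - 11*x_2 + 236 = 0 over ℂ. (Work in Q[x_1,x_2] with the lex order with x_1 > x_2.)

{(5, 1)}

Compute a lex Gröbner basis by Buchberger's algorithm.
f_1 = 3*x_1*x_2 - 3*x_2 - 12, LT = x_1*x_2.
f_2 = -4*x_1*x_2 + 10*x_1 - x_2 - 29, LT = x_1*x_2.
f_3 = -8*x_1**2 - 8*x_1*x_2 + 3*x_1 - 11*x_2 + 236, LT = x_1**2.

S(f_1,f_2): lcm = x_1*x_2. S = 5/2*x_1 - 5/4*x_2 - 45/4.
  leading term x_1: no divisor's leading term divides it; move 5/2*x_1 to the remainder.
  leading term x_2: no divisor's leading term divides it; move -5/4*x_2 to the remainder.
  leading term 1: no divisor's leading term divides it; move -45/4 to the remainder.
  remainder 5/2*x_1 - 5/4*x_2 - 45/4 ≠ 0; add h_4 = 5/2*x_1 - 5/4*x_2 - 45/4 to the basis.

S(f_1,f_3): lcm = x_1**2*x_2. S = -x_1*x_2**2 - 5/8*x_1*x_2 - 4*x_1 - 11/8*x_2**2 + 59/2*x_2.
  leading term x_1*x_2**2: subtract (-1/3*x_2)·f_1 from -x_1*x_2**2 - 5/8*x_1*x_2 - 4*x_1 - 11/8*x_2**2 + 59/2*x_2 → -5/8*x_1*x_2 - 4*x_1 - 19/8*x_2**2 + 51/2*x_2
  leading term x_1*x_2: subtract (-5/24)·f_1 from -5/8*x_1*x_2 - 4*x_1 - 19/8*x_2**2 + 51/2*x_2 → -4*x_1 - 19/8*x_2**2 + 199/8*x_2 - 5/2
  leading term x_1: subtract (-8/5)·h_4 from -4*x_1 - 19/8*x_2**2 + 199/8*x_2 - 5/2 → -19/8*x_2**2 + 183/8*x_2 - 41/2
  leading term x_2**2: no divisor's leading term divides it; move -19/8*x_2**2 to the remainder.
  leading term x_2: no divisor's leading term divides it; move 183/8*x_2 to the remainder.
  leading term 1: no divisor's leading term divides it; move -41/2 to the remainder.
  remainder -19/8*x_2**2 + 183/8*x_2 - 41/2 ≠ 0; add h_5 = -19/8*x_2**2 + 183/8*x_2 - 41/2 to the basis.

S(f_2,f_3): lcm = x_1**2*x_2. S = -5/2*x_1**2 - x_1*x_2**2 + 5/8*x_1*x_2 + 29/4*x_1 - 11/8*x_2**2 + 59/2*x_2.
  leading term x_1**2: subtract (5/16)·f_3 from -5/2*x_1**2 - x_1*x_2**2 + 5/8*x_1*x_2 + 29/4*x_1 - 11/8*x_2**2 + 59/2*x_2 → -x_1*x_2**2 + 25/8*x_1*x_2 + 101/16*x_1 - 11/8*x_2**2 + 527/16*x_2 - 295/4
  leading term x_1*x_2**2: subtract (-1/3*x_2)·f_1 from -x_1*x_2**2 + 25/8*x_1*x_2 + 101/16*x_1 - 11/8*x_2**2 + 527/16*x_2 - 295/4 → 25/8*x_1*x_2 + 101/16*x_1 - 19/8*x_2**2 + 463/16*x_2 - 295/4
  leading term x_1*x_2: subtract (25/24)·f_1 from 25/8*x_1*x_2 + 101/16*x_1 - 19/8*x_2**2 + 463/16*x_2 - 295/4 → 101/16*x_1 - 19/8*x_2**2 + 513/16*x_2 - 245/4
  leading term x_1: subtract (101/40)·h_4 from 101/16*x_1 - 19/8*x_2**2 + 513/16*x_2 - 245/4 → -19/8*x_2**2 + 1127/32*x_2 - 1051/32
  leading term x_2**2: subtract (1)·h_5 from -19/8*x_2**2 + 1127/32*x_2 - 1051/32 → 395/32*x_2 - 395/32
  leading term x_2: no divisor's leading term divides it; move 395/32*x_2 to the remainder.
  leading term 1: no divisor's leading term divides it; move -395/32 to the remainder.
  remainder 395/32*x_2 - 395/32 ≠ 0; add h_6 = 395/32*x_2 - 395/32 to the basis.

S(f_1,h_4): lcm = x_1*x_2. S = 1/2*x_2**2 + 7/2*x_2 - 4.
  leading term x_2**2: subtract (-4/19)·h_5 from 1/2*x_2**2 + 7/2*x_2 - 4 → 158/19*x_2 - 158/19
  leading term x_2: subtract (64/95)·h_6 from 158/19*x_2 - 158/19 → 0
  remainder 0.

S(f_2,h_4): lcm = x_1*x_2. S = -5/2*x_1 + 1/2*x_2**2 + 19/4*x_2 + 29/4.
  leading term x_1: subtract (-1)·h_4 from -5/2*x_1 + 1/2*x_2**2 + 19/4*x_2 + 29/4 → 1/2*x_2**2 + 7/2*x_2 - 4
  leading term x_2**2: subtract (-4/19)·h_5 from 1/2*x_2**2 + 7/2*x_2 - 4 → 158/19*x_2 - 158/19
  leading term x_2: subtract (64/95)·h_6 from 158/19*x_2 - 158/19 → 0
  remainder 0.

S(f_3,h_4): lcm = x_1**2. S = 3/2*x_1*x_2 + 33/8*x_1 + 11/8*x_2 - 59/2.
  leading term x_1*x_2: subtract (1/2)·f_1 from 3/2*x_1*x_2 + 33/8*x_1 + 11/8*x_2 - 59/2 → 33/8*x_1 + 23/8*x_2 - 47/2
  leading term x_1: subtract (33/20)·h_4 from 33/8*x_1 + 23/8*x_2 - 47/2 → 79/16*x_2 - 79/16
  leading term x_2: subtract (2/5)·h_6 from 79/16*x_2 - 79/16 → 0
  remainder 0.

S(f_1,h_5): lcm = x_1*x_2**2. S = 183/19*x_1*x_2 - 164/19*x_1 - x_2**2 - 4*x_2.
  leading term x_1*x_2: subtract (61/19)·f_1 from 183/19*x_1*x_2 - 164/19*x_1 - x_2**2 - 4*x_2 → -164/19*x_1 - x_2**2 + 107/19*x_2 + 732/19
  leading term x_1: subtract (-328/95)·h_4 from -164/19*x_1 - x_2**2 + 107/19*x_2 + 732/19 → -x_2**2 + 25/19*x_2 - 6/19
  leading term x_2**2: subtract (8/19)·h_5 from -x_2**2 + 25/19*x_2 - 6/19 → -158/19*x_2 + 158/19
  leading term x_2: subtract (-64/95)·h_6 from -158/19*x_2 + 158/19 → 0
  remainder 0.

S(f_2,h_5): lcm = x_1*x_2**2. S = 271/38*x_1*x_2 - 164/19*x_1 + 1/4*x_2**2 + 29/4*x_2.
  leading term x_1*x_2: subtract (271/114)·f_1 from 271/38*x_1*x_2 - 164/19*x_1 + 1/4*x_2**2 + 29/4*x_2 → -164/19*x_1 + 1/4*x_2**2 + 1093/76*x_2 + 542/19
  leading term x_1: subtract (-328/95)·h_4 from -164/19*x_1 + 1/4*x_2**2 + 1093/76*x_2 + 542/19 → 1/4*x_2**2 + 765/76*x_2 - 196/19
  leading term x_2**2: subtract (-2/19)·h_5 from 1/4*x_2**2 + 765/76*x_2 - 196/19 → 237/19*x_2 - 237/19
  leading term x_2: subtract (96/95)·h_6 from 237/19*x_2 - 237/19 → 0
  remainder 0.

S(f_3,h_5): leading monomials are coprime, so the S-polynomial reduces to 0 (Buchberger's first criterion).
S(h_4,h_5): leading monomials are coprime, so the S-polynomial reduces to 0 (Buchberger's first criterion).
S(f_1,h_6): lcm = x_1*x_2. S = x_1 - x_2 - 4.
  leading term x_1: subtract (2/5)·h_4 from x_1 - x_2 - 4 → -1/2*x_2 + 1/2
  leading term x_2: subtract (-16/395)·h_6 from -1/2*x_2 + 1/2 → 0
  remainder 0.

S(f_2,h_6): lcm = x_1*x_2. S = -3/2*x_1 + 1/4*x_2 + 29/4.
  leading term x_1: subtract (-3/5)·h_4 from -3/2*x_1 + 1/4*x_2 + 29/4 → -1/2*x_2 + 1/2
  leading term x_2: subtract (-16/395)·h_6 from -1/2*x_2 + 1/2 → 0
  remainder 0.

S(f_3,h_6): leading monomials are coprime, so the S-polynomial reduces to 0 (Buchberger's first criterion).
S(h_4,h_6): leading monomials are coprime, so the S-polynomial reduces to 0 (Buchberger's first criterion).
S(h_5,h_6): lcm = x_2**2. S = -164/19*x_2 + 164/19.
  leading term x_2: subtract (-5248/7505)·h_6 from -164/19*x_2 + 164/19 → 0
  remainder 0.

Every S-polynomial of the final basis reduces to 0, so we have a Gröbner basis.
Inter-reduce: drop elements whose leading term is divisible by another's, tail-reduce, and make monic.
Reduced Gröbner basis: {x_1 - 5, x_2 - 1}.

Elimination: the polynomial x_2 - 1 lies in the elimination ideal for x_2, so x_2 ∈ {1}. For each such x_2, the remaining basis elements (now univariate) give the rest of the solution.
  x_2 = 1: the earlier basis element becomes x_1 - 5 = 0, giving x_1 = 5 — point (5, 1).
Check: every point annihilates each of the original generators.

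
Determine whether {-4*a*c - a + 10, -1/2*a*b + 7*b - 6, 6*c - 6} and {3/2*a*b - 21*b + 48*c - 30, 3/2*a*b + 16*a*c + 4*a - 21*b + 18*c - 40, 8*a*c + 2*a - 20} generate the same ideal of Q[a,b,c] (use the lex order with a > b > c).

Since reduced Gröbner bases are canonical representatives of ideals under a given ordering, it suffices to compute and compare them.
Buchberger on the first generating set:
f_1 = -4*a*c - a + 10, LT = a*c.
f_2 = -1/2*a*b + 7*b - 6, LT = a*b.
f_3 = 6*c - 6, LT = c.

S(f_1,f_2): lcm = a*b*c. S = 1/4*a*b + 14*b*c - 5/2*b - 12*c.
  leading term a*b: subtract (-1/2)·f_2 from 1/4*a*b + 14*b*c - 5/2*b - 12*c → 14*b*c + b - 12*c - 3
  leading term b*c: subtract (7/3*b)·f_3 from 14*b*c + b - 12*c - 3 → 15*b - 12*c - 3
  leading term b: no divisor's leading term divides it; move 15*b to the remainder.
  leading term c: subtract (-2)·f_3 from -12*c - 3 → -15
  leading term 1: no divisor's leading term divides it; move -15 to the remainder.
  remainder 15*b - 15 ≠ 0; add g_4 = 15*b - 15 to the basis.

S(f_1,f_3): lcm = a*c. S = 5/4*a - 5/2.
  leading term a: no divisor's leading term divides it; move 5/4*a to the remainder.
  leading term 1: no divisor's leading term divides it; move -5/2 to the remainder.
  remainder 5/4*a - 5/2 ≠ 0; add g_5 = 5/4*a - 5/2 to the basis.

The other S-polynomials (S(f_2,f_3), S(f_1,g_4), S(f_2,g_4), S(f_3,g_4), S(f_1,g_5), S(f_2,g_5), S(f_3,g_5), S(g_4,g_5)) all reduce to 0 modulo the current basis, so we have a Gröbner basis.
Inter-reduce: drop elements whose leading term is divisible by another's, tail-reduce, and make monic.
Reduced Gröbner basis: {a - 2, b - 1, c - 1}.

Buchberger on the second generating set:
h_1 = 3/2*a*b - 21*b + 48*c - 30, LT = a*b.
h_2 = 3/2*a*b + 16*a*c + 4*a - 21*b + 18*c - 40, LT = a*b.
h_3 = 8*a*c + 2*a - 20, LT = a*c.

S(h_1,h_2): lcm = a*b. S = -32/3*a*c - 8/3*a + 20*c + 20/3.
  leading term a*c: subtract (-4/3)·h_3 from -32/3*a*c - 8/3*a + 20*c + 20/3 → 20*c - 20
  leading term c: no divisor's leading term divides it; move 20*c to the remainder.
  leading term 1: no divisor's leading term divides it; move -20 to the remainder.
  remainder 20*c - 20 ≠ 0; add k_4 = 20*c - 20 to the basis.

S(h_1,h_3): lcm = a*b*c. S = -1/4*a*b - 14*b*c + 5/2*b + 32*c**2 - 20*c.
  leading term a*b: subtract (-1/6)·h_1 from -1/4*a*b - 14*b*c + 5/2*b + 32*c**2 - 20*c → -14*b*c - b + 32*c**2 - 12*c - 5
  leading term b*c: subtract (-7/10*b)·k_4 from -14*b*c - b + 32*c**2 - 12*c - 5 → -15*b + 32*c**2 - 12*c - 5
  leading term b: no divisor's leading term divides it; move -15*b to the remainder.
  leading term c**2: subtract (8/5*c)·k_4 from 32*c**2 - 12*c - 5 → 20*c - 5
  leading term c: subtract (1)·k_4 from 20*c - 5 → 15
  leading term 1: no divisor's leading term divides it; move 15 to the remainder.
  remainder -15*b + 15 ≠ 0; add k_5 = -15*b + 15 to the basis.

S(h_3,k_4): lcm = a*c. S = 5/4*a - 5/2.
  leading term a: no divisor's leading term divides it; move 5/4*a to the remainder.
  leading term 1: no divisor's leading term divides it; move -5/2 to the remainder.
  remainder 5/4*a - 5/2 ≠ 0; add k_6 = 5/4*a - 5/2 to the basis.

The other S-polynomials (S(h_2,h_3), S(h_1,k_4), S(h_2,k_4), S(h_1,k_5), S(h_2,k_5), S(h_3,k_5), S(k_4,k_5), S(h_1,k_6), S(h_2,k_6), S(h_3,k_6), S(k_4,k_6), S(k_5,k_6)) all reduce to 0 modulo the current basis, so we have a Gröbner basis.
Inter-reduce: drop elements whose leading term is divisible by another's, tail-reduce, and make monic.
Reduced Gröbner basis: {a - 2, b - 1, c - 1}.

The two bases agree; hence the ideals are identical.

Yes, the ideals are equal.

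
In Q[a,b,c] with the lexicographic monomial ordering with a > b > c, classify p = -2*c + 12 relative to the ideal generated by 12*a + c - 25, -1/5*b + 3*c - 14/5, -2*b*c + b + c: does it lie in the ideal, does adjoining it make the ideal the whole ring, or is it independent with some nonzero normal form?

Adjoining -2*c + 12 makes the ideal the whole ring: the system is inconsistent.

First compute the reduced Gröbner basis of I by Buchberger's algorithm.
f_1 = 12*a + c - 25, LT = a.
f_2 = -1/5*b + 3*c - 14/5, LT = b.
f_3 = -2*b*c + b + c, LT = b*c.

S(f_2,f_3): lcm = b*c. S = 1/2*b - 15*c**2 + 29/2*c.
  leading term b: subtract (-5/2)·f_2 from 1/2*b - 15*c**2 + 29/2*c → -15*c**2 + 22*c - 7
  leading term c**2: no divisor's leading term divides it; move -15*c**2 to the remainder.
  leading term c: no divisor's leading term divides it; move 22*c to the remainder.
  leading term 1: no divisor's leading term divides it; move -7 to the remainder.
  remainder -15*c**2 + 22*c - 7 ≠ 0; add h_4 = -15*c**2 + 22*c - 7 to the basis.

The other S-polynomials (S(f_1,f_2), S(f_1,f_3), S(f_1,h_4), S(f_2,h_4), S(f_3,h_4)) all reduce to 0 modulo the current basis, so we have a Gröbner basis.
Inter-reduce: drop elements whose leading term is divisible by another's, tail-reduce, and make monic.
Reduced Gröbner basis: {a + 1/12*c - 25/12, b - 15*c + 14, c**2 - 22/15*c + 7/15}.
Label its elements g_1 = a + 1/12*c - 25/12, g_2 = b - 15*c + 14, g_3 = c**2 - 22/15*c + 7/15.

Reduce p = -2*c + 12 modulo G:
  leading term c: no divisor's leading term divides it; move -2*c to the remainder.
  leading term 1: no divisor's leading term divides it; move 12 to the remainder.
  normal form = -2*c + 12.
The normal form is nonzero, so p ∉ I. Since p minus its normal form lies in I, I + (p) = I + (r) where r = -2*c + 12; decide whether this ideal is the whole ring.
Run Buchberger on G together with r (pairs among the g_i already reduce to 0 since G is a Gröbner basis):
g_1 = a + 1/12*c - 25/12, LT = a.
g_2 = b - 15*c + 14, LT = b.
g_3 = c**2 - 22/15*c + 7/15, LT = c**2.
r = -2*c + 12, LT = c.

S(g_3,r): lcm = c**2. S = 68/15*c + 7/15.
  leading term c: subtract (-34/15)·r from 68/15*c + 7/15 → 83/3
  leading term 1: no divisor's leading term divides it; move 83/3 to the remainder.
  remainder 83/3 ≠ 0; add m_5 = 83/3 to the basis.

The other S-polynomials (S(g_1,g_2), S(g_1,g_3), S(g_1,r), S(g_2,g_3), S(g_2,r), S(g_1,m_5), S(g_2,m_5), S(g_3,m_5), S(r,m_5)) all reduce to 0 modulo the current basis, so we have a Gröbner basis.
Inter-reduce: drop elements whose leading term is divisible by another's, tail-reduce, and make monic.
Reduced Gröbner basis: {1}.
The reduced Gröbner basis of I + (p) is {1}: the ideal is the whole ring, so the enlarged system has no common solution — adjoining p is inconsistent.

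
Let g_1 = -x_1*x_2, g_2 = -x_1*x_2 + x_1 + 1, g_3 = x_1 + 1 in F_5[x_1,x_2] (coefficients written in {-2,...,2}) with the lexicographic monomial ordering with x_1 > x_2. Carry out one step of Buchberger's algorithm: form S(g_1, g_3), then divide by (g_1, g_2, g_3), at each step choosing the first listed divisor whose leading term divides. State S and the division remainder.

lcm(LM(g_1), LM(g_3)) = x_1*x_2.
S = (lcm/LT(g_1))·g_1 − (lcm/LT(g_3))·g_3 = -x_2.
Reduce S modulo (g_1, g_2, g_3) in that order:
  leading term x_2: no divisor's leading term divides it; move -x_2 to the remainder.
The remainder -x_2 is nonzero, so it would be added as the next basis element.

S(g_1, g_3) = -x_2; remainder on division = -x_2.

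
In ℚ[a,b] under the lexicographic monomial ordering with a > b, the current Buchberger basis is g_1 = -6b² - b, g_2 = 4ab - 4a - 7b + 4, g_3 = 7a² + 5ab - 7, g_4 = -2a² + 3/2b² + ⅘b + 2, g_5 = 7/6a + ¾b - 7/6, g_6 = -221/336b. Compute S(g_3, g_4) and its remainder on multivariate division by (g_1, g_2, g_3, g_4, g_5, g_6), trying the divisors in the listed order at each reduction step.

S(g_3, g_4) = 5/7ab + ¾b² + ⅖b; remainder on division = 0.

lcm(LM(g_3), LM(g_4)) = a².
S = (lcm/LT(g_3))·g_3 − (lcm/LT(g_4))·g_4 = 5/7ab + ¾b² + ⅖b.
Reduce S modulo (g_1, g_2, g_3, g_4, g_5, g_6) in that order:
  leading term ab: subtract (5/28)·g_2 from 5/7ab + ¾b² + ⅖b → 5/7a + ¾b² + 33/20b - 5/7
  leading term a: subtract (30/49)·g_5 from 5/7a + ¾b² + 33/20b - 5/7 → ¾b² + 1167/980b
  leading term b²: subtract (-⅛)·g_1 from ¾b² + 1167/980b → 2089/1960b
  leading term b: subtract (-12534/7735)·g_6 from 2089/1960b → 0
The remainder is 0, so this S-polynomial contributes no new basis element.
This is the inner loop of Buchberger's algorithm — each nonzero remainder becomes a new basis element.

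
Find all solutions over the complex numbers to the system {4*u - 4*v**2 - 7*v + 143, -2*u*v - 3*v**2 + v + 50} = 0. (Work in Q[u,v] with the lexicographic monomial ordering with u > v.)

Compute a lex Gröbner basis by Buchberger's algorithm.
f_1 = 4*u - 4*v**2 - 7*v + 143, LT = u.
f_2 = -2*u*v - 3*v**2 + v + 50, LT = u*v.

S(f_1,f_2): lcm = u*v. S = -v**3 - 13/4*v**2 + 145/4*v + 25.
  reduce S modulo (f_1, f_2):
  remainder -v**3 - 13/4*v**2 + 145/4*v + 25 ≠ 0; add h_3 = -v**3 - 13/4*v**2 + 145/4*v + 25 to the basis.

The other S-polynomials (S(f_1,h_3), S(f_2,h_3)) all reduce to 0 modulo the current basis, so we have a Gröbner basis.
Inter-reduce: drop elements whose leading term is divisible by another's, tail-reduce, and make monic.
Reduced Gröbner basis: {u - v**2 - 7/4*v + 143/4, v**3 + 13/4*v**2 - 145/4*v - 25}.

A lex Gröbner basis eliminates variables successively. Here v**3 + 13/4*v**2 - 145/4*v - 25 depends only on v, with roots {5, -33/8 - sqrt(769)/8, -33/8 + sqrt(769)/8}; lifting each root through the earlier basis elements recovers the full solutions.
  v = 5: the earlier basis element becomes u + 2 = 0, giving u = -2 — point (-2, 5).
  v = -33/8 - sqrt(769)/8: the earlier basis element becomes u - 13*sqrt(769)/16 + 223/16 = 0, giving u = -223/16 + 13*sqrt(769)/16 — point (-223/16 + 13*sqrt(769)/16, -33/8 - sqrt(769)/8).
  v = -33/8 + sqrt(769)/8: the earlier basis element becomes u + 223/16 + 13*sqrt(769)/16 = 0, giving u = -13*sqrt(769)/16 - 223/16 — point (-13*sqrt(769)/16 - 223/16, -33/8 + sqrt(769)/8).

{(-2, 5), (-223/16 + 13*sqrt(769)/16, -33/8 - sqrt(769)/8), (-13*sqrt(769)/16 - 223/16, -33/8 + sqrt(769)/8)}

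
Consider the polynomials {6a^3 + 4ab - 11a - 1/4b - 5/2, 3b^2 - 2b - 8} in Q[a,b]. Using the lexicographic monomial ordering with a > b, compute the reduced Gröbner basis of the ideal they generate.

G = {a^3 + 2/3ab - 11/6a - 1/24b - 5/12, b^2 - 2/3b - 8/3}

f_1 = 6a^3 + 4ab - 11a - 1/4b - 5/2, LT = a^3.
f_2 = 3b^2 - 2b - 8, LT = b^2.

The S-polynomials (S(f_1,f_2)) all reduce to 0 modulo the current basis, so we have a Gröbner basis.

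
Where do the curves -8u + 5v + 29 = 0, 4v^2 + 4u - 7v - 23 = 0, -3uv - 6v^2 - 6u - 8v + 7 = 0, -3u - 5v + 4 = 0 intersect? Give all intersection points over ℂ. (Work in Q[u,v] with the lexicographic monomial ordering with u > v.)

Compute a lex Gröbner basis by Buchberger's algorithm.
f_1 = -8u + 5v + 29, LT = u.
f_2 = 4u + 4v^2 - 7v - 23, LT = u.
f_3 = -3uv - 6u - 6v^2 - 8v + 7, LT = uv.
f_4 = -3u - 5v + 4, LT = u.

S(f_1,f_2): lcm = u. S = -v^2 + 9/8v + 17/8.
  leading term v^2: no divisor's leading term divides it; move -v^2 to the remainder.
  leading term v: no divisor's leading term divides it; move 9/8v to the remainder.
  leading term 1: no divisor's leading term divides it; move 17/8 to the remainder.
  remainder -v^2 + 9/8v + 17/8 ≠ 0; add h_5 = -v^2 + 9/8v + 17/8 to the basis.

S(f_1,f_3): lcm = uv. S = -2u - 21/8v^2 - 151/24v + 7/3.
  leading term u: subtract (1/4)·f_1 from -2u - 21/8v^2 - 151/24v + 7/3 → -21/8v^2 - 181/24v - 59/12
  leading term v^2: subtract (21/8)·h_5 from -21/8v^2 - 181/24v - 59/12 → -2015/192v - 2015/192
  leading term v: no divisor's leading term divides it; move -2015/192v to the remainder.
  leading term 1: no divisor's leading term divides it; move -2015/192 to the remainder.
  remainder -2015/192v - 2015/192 ≠ 0; add h_6 = -2015/192v - 2015/192 to the basis.

S(f_1,f_4): lcm = u. S = -55/24v - 55/24.
  leading term v: subtract (88/403)·h_6 from -55/24v - 55/24 → 0
  remainder 0.

S(f_2,f_3): lcm = uv. S = -2u + v^3 - 15/4v^2 - 101/12v + 7/3.
  leading term u: subtract (1/4)·f_1 from -2u + v^3 - 15/4v^2 - 101/12v + 7/3 → v^3 - 15/4v^2 - 29/3v - 59/12
  leading term v^3: subtract (-v)·h_5 from v^3 - 15/4v^2 - 29/3v - 59/12 → -21/8v^2 - 181/24v - 59/12
  leading term v^2: subtract (21/8)·h_5 from -21/8v^2 - 181/24v - 59/12 → -2015/192v - 2015/192
  leading term v: subtract (1)·h_6 from -2015/192v - 2015/192 → 0
  remainder 0.

S(f_2,f_4): lcm = u. S = v^2 - 41/12v - 53/12.
  leading term v^2: subtract (-1)·h_5 from v^2 - 41/12v - 53/12 → -55/24v - 55/24
  leading term v: subtract (88/403)·h_6 from -55/24v - 55/24 → 0
  remainder 0.

S(f_3,f_4): lcm = uv. S = 2u + 1/3v^2 + 4v - 7/3.
  leading term u: subtract (-1/4)·f_1 from 2u + 1/3v^2 + 4v - 7/3 → 1/3v^2 + 21/4v + 59/12
  leading term v^2: subtract (-1/3)·h_5 from 1/3v^2 + 21/4v + 59/12 → 45/8v + 45/8
  leading term v: subtract (-216/403)·h_6 from 45/8v + 45/8 → 0
  remainder 0.

S(f_1,h_5): leading monomials are coprime, so the S-polynomial reduces to 0 (Buchberger's first criterion).
S(f_2,h_5): leading monomials are coprime, so the S-polynomial reduces to 0 (Buchberger's first criterion).
S(f_3,h_5): lcm = uv^2. S = 25/8uv + 17/8u + 2v^3 + 8/3v^2 - 7/3v.
  leading term uv: subtract (-25/64v)·f_1 from 25/8uv + 17/8u + 2v^3 + 8/3v^2 - 7/3v → 17/8u + 2v^3 + 887/192v^2 + 1727/192v
  leading term u: subtract (-17/64)·f_1 from 17/8u + 2v^3 + 887/192v^2 + 1727/192v → 2v^3 + 887/192v^2 + 991/96v + 493/64
  leading term v^3: subtract (-2v)·h_5 from 2v^3 + 887/192v^2 + 991/96v + 493/64 → 1319/192v^2 + 1399/96v + 493/64
  leading term v^2: subtract (-1319/192)·h_5 from 1319/192v^2 + 1399/96v + 493/64 → 34255/1536v + 34255/1536
  leading term v: subtract (-17/8)·h_6 from 34255/1536v + 34255/1536 → 0
  remainder 0.

S(f_4,h_5): leading monomials are coprime, so the S-polynomial reduces to 0 (Buchberger's first criterion).
S(f_1,h_6): leading monomials are coprime, so the S-polynomial reduces to 0 (Buchberger's first criterion).
S(f_2,h_6): leading monomials are coprime, so the S-polynomial reduces to 0 (Buchberger's first criterion).
S(f_3,h_6): lcm = uv. S = u + 2v^2 + 8/3v - 7/3.
  leading term u: subtract (-1/8)·f_1 from u + 2v^2 + 8/3v - 7/3 → 2v^2 + 79/24v + 31/24
  leading term v^2: subtract (-2)·h_5 from 2v^2 + 79/24v + 31/24 → 133/24v + 133/24
  leading term v: subtract (-1064/2015)·h_6 from 133/24v + 133/24 → 0
  remainder 0.

S(f_4,h_6): leading monomials are coprime, so the S-polynomial reduces to 0 (Buchberger's first criterion).
S(h_5,h_6): lcm = v^2. S = -17/8v - 17/8.
  leading term v: subtract (408/2015)·h_6 from -17/8v - 17/8 → 0
  remainder 0.

Every S-polynomial of the final basis reduces to 0, so we have a Gröbner basis.
Inter-reduce: drop elements whose leading term is divisible by another's, tail-reduce, and make monic.
Reduced Gröbner basis: {u - 3, v + 1}.

Since the basis is lex-ordered, v + 1 is univariate in v. Its roots are {-1}. Back-substituting each root into the other basis elements fixes the other coordinates.
  v = -1: the earlier basis element becomes u - 3 = 0, giving u = 3 — point (3, -1).

{(3, -1)}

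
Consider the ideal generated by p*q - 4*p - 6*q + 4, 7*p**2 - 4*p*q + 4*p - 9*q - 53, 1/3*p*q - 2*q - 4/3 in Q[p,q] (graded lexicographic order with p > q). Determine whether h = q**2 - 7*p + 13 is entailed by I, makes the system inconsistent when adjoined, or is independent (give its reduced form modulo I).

First compute the reduced Gröbner basis of I by Buchberger's algorithm.
f_1 = p*q - 4*p - 6*q + 4, LT = p*q.
f_2 = 7*p**2 - 4*p*q + 4*p - 9*q - 53, LT = p**2.
f_3 = 1/3*p*q - 2*q - 4/3, LT = p*q.

S(f_1,f_2): lcm = p**2*q. S = 4/7*p*q**2 - 4*p**2 - 46/7*p*q + 9/7*q**2 + 4*p + 53/7*q.
  leading term p*q**2: subtract (4/7*q)·f_1 from 4/7*p*q**2 - 4*p**2 - 46/7*p*q + 9/7*q**2 + 4*p + 53/7*q → -4*p**2 - 30/7*p*q + 33/7*q**2 + 4*p + 37/7*q
  leading term p**2: subtract (-4/7)·f_2 from -4*p**2 - 30/7*p*q + 33/7*q**2 + 4*p + 37/7*q → -46/7*p*q + 33/7*q**2 + 44/7*p + 1/7*q - 212/7
  leading term p*q: subtract (-46/7)·f_1 from -46/7*p*q + 33/7*q**2 + 44/7*p + 1/7*q - 212/7 → 33/7*q**2 - 20*p - 275/7*q - 4
  leading term q**2: no divisor's leading term divides it; move 33/7*q**2 to the remainder.
  leading term p: no divisor's leading term divides it; move -20*p to the remainder.
  leading term q: no divisor's leading term divides it; move -275/7*q to the remainder.
  leading term 1: no divisor's leading term divides it; move -4 to the remainder.
  remainder 33/7*q**2 - 20*p - 275/7*q - 4 ≠ 0; add k_4 = 33/7*q**2 - 20*p - 275/7*q - 4 to the basis.

S(f_1,f_3): lcm = p*q. S = -4*p + 8.
  leading term p: no divisor's leading term divides it; move -4*p to the remainder.
  leading term 1: no divisor's leading term divides it; move 8 to the remainder.
  remainder -4*p + 8 ≠ 0; add k_5 = -4*p + 8 to the basis.

S(f_2,f_3): lcm = p**2*q. S = -4/7*p*q**2 + 46/7*p*q - 9/7*q**2 + 4*p - 53/7*q.
  leading term p*q**2: subtract (-4/7*q)·f_1 from -4/7*p*q**2 + 46/7*p*q - 9/7*q**2 + 4*p - 53/7*q → 30/7*p*q - 33/7*q**2 + 4*p - 37/7*q
  leading term p*q: subtract (30/7)·f_1 from 30/7*p*q - 33/7*q**2 + 4*p - 37/7*q → -33/7*q**2 + 148/7*p + 143/7*q - 120/7
  leading term q**2: subtract (-1)·k_4 from -33/7*q**2 + 148/7*p + 143/7*q - 120/7 → 8/7*p - 132/7*q - 148/7
  leading term p: subtract (-2/7)·k_5 from 8/7*p - 132/7*q - 148/7 → -132/7*q - 132/7
  leading term q: no divisor's leading term divides it; move -132/7*q to the remainder.
  leading term 1: no divisor's leading term divides it; move -132/7 to the remainder.
  remainder -132/7*q - 132/7 ≠ 0; add k_6 = -132/7*q - 132/7 to the basis.

The other S-polynomials (S(f_1,k_4), S(f_2,k_4), S(f_3,k_4), S(f_1,k_5), S(f_2,k_5), S(f_3,k_5), S(k_4,k_5), S(f_1,k_6), S(f_2,k_6), S(f_3,k_6), S(k_4,k_6), S(k_5,k_6)) all reduce to 0 modulo the current basis, so we have a Gröbner basis.
Inter-reduce: drop elements whose leading term is divisible by another's, tail-reduce, and make monic.
Reduced Gröbner basis: {p - 2, q + 1}.
Label its elements g_1 = p - 2, g_2 = q + 1.

Reduce h = q**2 - 7*p + 13 modulo G:
  leading term q**2: subtract (q)·g_2 from q**2 - 7*p + 13 → -7*p - q + 13
  leading term p: subtract (-7)·g_1 from -7*p - q + 13 → -q - 1
  leading term q: subtract (-1)·g_2 from -q - 1 → 0
  normal form = 0.
Since the normal form is 0, h ∈ I.

q**2 - 7*p + 13 lies in I (it reduces to 0).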